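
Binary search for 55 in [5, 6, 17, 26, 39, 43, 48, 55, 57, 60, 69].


Step 1: lo=0, hi=10, mid=5, val=43
Step 2: lo=6, hi=10, mid=8, val=57
Step 3: lo=6, hi=7, mid=6, val=48
Step 4: lo=7, hi=7, mid=7, val=55

Found at index 7


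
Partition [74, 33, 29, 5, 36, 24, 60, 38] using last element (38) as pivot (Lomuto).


Pivot: 38
  33 <= 38: swap -> [33, 74, 29, 5, 36, 24, 60, 38]
  29 <= 38: swap -> [33, 29, 74, 5, 36, 24, 60, 38]
  5 <= 38: swap -> [33, 29, 5, 74, 36, 24, 60, 38]
  36 <= 38: swap -> [33, 29, 5, 36, 74, 24, 60, 38]
  24 <= 38: swap -> [33, 29, 5, 36, 24, 74, 60, 38]
Place pivot at 5: [33, 29, 5, 36, 24, 38, 60, 74]

Partitioned: [33, 29, 5, 36, 24, 38, 60, 74]


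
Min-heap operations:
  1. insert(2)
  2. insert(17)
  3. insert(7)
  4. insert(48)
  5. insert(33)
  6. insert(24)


insert(2) -> [2]
insert(17) -> [2, 17]
insert(7) -> [2, 17, 7]
insert(48) -> [2, 17, 7, 48]
insert(33) -> [2, 17, 7, 48, 33]
insert(24) -> [2, 17, 7, 48, 33, 24]

Final heap: [2, 17, 7, 48, 33, 24]


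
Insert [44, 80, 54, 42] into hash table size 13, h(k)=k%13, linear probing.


Insert 44: h=5 -> slot 5
Insert 80: h=2 -> slot 2
Insert 54: h=2, 1 probes -> slot 3
Insert 42: h=3, 1 probes -> slot 4

Table: [None, None, 80, 54, 42, 44, None, None, None, None, None, None, None]


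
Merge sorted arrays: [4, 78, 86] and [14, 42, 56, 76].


Take 4 from A
Take 14 from B
Take 42 from B
Take 56 from B
Take 76 from B

Merged: [4, 14, 42, 56, 76, 78, 86]


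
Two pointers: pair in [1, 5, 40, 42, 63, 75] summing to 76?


lo=0(1)+hi=5(75)=76

Yes: 1+75=76


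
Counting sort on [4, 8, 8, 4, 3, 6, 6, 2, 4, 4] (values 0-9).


Input: [4, 8, 8, 4, 3, 6, 6, 2, 4, 4]
Counts: [0, 0, 1, 1, 4, 0, 2, 0, 2, 0]

Sorted: [2, 3, 4, 4, 4, 4, 6, 6, 8, 8]


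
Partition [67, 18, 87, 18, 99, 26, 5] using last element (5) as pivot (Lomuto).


Pivot: 5
Place pivot at 0: [5, 18, 87, 18, 99, 26, 67]

Partitioned: [5, 18, 87, 18, 99, 26, 67]


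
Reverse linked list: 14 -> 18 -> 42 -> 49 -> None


Step 1: curr=14, set curr.next=prev(None) | reversed so far: 14
Step 2: curr=18, set curr.next=prev(14) | reversed so far: 18 -> 14
Step 3: curr=42, set curr.next=prev(18) | reversed so far: 42 -> 18 -> 14
Step 4: curr=49, set curr.next=prev(42) | reversed so far: 49 -> 42 -> 18 -> 14

49 -> 42 -> 18 -> 14 -> None


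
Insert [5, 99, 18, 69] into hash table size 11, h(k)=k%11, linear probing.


Insert 5: h=5 -> slot 5
Insert 99: h=0 -> slot 0
Insert 18: h=7 -> slot 7
Insert 69: h=3 -> slot 3

Table: [99, None, None, 69, None, 5, None, 18, None, None, None]


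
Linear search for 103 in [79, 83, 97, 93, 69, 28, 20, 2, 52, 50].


i=0: 79!=103
i=1: 83!=103
i=2: 97!=103
i=3: 93!=103
i=4: 69!=103
i=5: 28!=103
i=6: 20!=103
i=7: 2!=103
i=8: 52!=103
i=9: 50!=103

Not found, 10 comps


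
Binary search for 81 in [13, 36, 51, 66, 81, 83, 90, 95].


Step 1: lo=0, hi=7, mid=3, val=66
Step 2: lo=4, hi=7, mid=5, val=83
Step 3: lo=4, hi=4, mid=4, val=81

Found at index 4


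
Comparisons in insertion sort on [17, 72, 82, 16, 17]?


Algorithm: insertion sort
Input: [17, 72, 82, 16, 17]
Sorted: [16, 17, 17, 72, 82]

8


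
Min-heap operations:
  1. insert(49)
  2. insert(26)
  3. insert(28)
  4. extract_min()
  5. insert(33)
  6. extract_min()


insert(49) -> [49]
insert(26) -> [26, 49]
insert(28) -> [26, 49, 28]
extract_min()->26, [28, 49]
insert(33) -> [28, 49, 33]
extract_min()->28, [33, 49]

Final heap: [33, 49]


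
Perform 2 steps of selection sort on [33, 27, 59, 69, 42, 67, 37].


Initial: [33, 27, 59, 69, 42, 67, 37]
Step 1: min=27 at 1
  Swap: [27, 33, 59, 69, 42, 67, 37]
Step 2: min=33 at 1
  Swap: [27, 33, 59, 69, 42, 67, 37]

After 2 steps: [27, 33, 59, 69, 42, 67, 37]


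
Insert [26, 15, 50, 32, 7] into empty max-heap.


Insert 26: [26]
Insert 15: [26, 15]
Insert 50: [50, 15, 26]
Insert 32: [50, 32, 26, 15]
Insert 7: [50, 32, 26, 15, 7]

Final heap: [50, 32, 26, 15, 7]


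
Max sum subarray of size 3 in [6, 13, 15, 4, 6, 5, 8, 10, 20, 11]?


[0:3]: 34
[1:4]: 32
[2:5]: 25
[3:6]: 15
[4:7]: 19
[5:8]: 23
[6:9]: 38
[7:10]: 41

Max: 41 at [7:10]


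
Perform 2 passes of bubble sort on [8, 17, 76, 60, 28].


Initial: [8, 17, 76, 60, 28]
Pass 1: [8, 17, 60, 28, 76] (2 swaps)
Pass 2: [8, 17, 28, 60, 76] (1 swaps)

After 2 passes: [8, 17, 28, 60, 76]


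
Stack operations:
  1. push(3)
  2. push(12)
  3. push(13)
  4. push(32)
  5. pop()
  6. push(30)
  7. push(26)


push(3) -> [3]
push(12) -> [3, 12]
push(13) -> [3, 12, 13]
push(32) -> [3, 12, 13, 32]
pop()->32, [3, 12, 13]
push(30) -> [3, 12, 13, 30]
push(26) -> [3, 12, 13, 30, 26]

Final stack: [3, 12, 13, 30, 26]


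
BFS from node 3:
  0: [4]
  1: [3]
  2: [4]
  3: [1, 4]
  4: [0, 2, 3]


Visit 3, enqueue [1, 4]
Visit 1, enqueue []
Visit 4, enqueue [0, 2]
Visit 0, enqueue []
Visit 2, enqueue []

BFS order: [3, 1, 4, 0, 2]


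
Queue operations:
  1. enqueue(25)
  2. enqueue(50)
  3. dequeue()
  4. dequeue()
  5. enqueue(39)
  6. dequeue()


enqueue(25) -> [25]
enqueue(50) -> [25, 50]
dequeue()->25, [50]
dequeue()->50, []
enqueue(39) -> [39]
dequeue()->39, []

Final queue: []


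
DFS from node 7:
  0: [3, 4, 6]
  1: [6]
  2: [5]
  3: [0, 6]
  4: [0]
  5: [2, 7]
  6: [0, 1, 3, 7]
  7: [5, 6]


Visit 7, push [6, 5]
Visit 5, push [2]
Visit 2, push []
Visit 6, push [3, 1, 0]
Visit 0, push [4, 3]
Visit 3, push []
Visit 4, push []
Visit 1, push []

DFS order: [7, 5, 2, 6, 0, 3, 4, 1]


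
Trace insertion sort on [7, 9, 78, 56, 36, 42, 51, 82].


Initial: [7, 9, 78, 56, 36, 42, 51, 82]
Insert 9: [7, 9, 78, 56, 36, 42, 51, 82]
Insert 78: [7, 9, 78, 56, 36, 42, 51, 82]
Insert 56: [7, 9, 56, 78, 36, 42, 51, 82]
Insert 36: [7, 9, 36, 56, 78, 42, 51, 82]
Insert 42: [7, 9, 36, 42, 56, 78, 51, 82]
Insert 51: [7, 9, 36, 42, 51, 56, 78, 82]
Insert 82: [7, 9, 36, 42, 51, 56, 78, 82]

Sorted: [7, 9, 36, 42, 51, 56, 78, 82]


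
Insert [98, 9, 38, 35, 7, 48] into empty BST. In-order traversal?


Insert 98: root
Insert 9: L from 98
Insert 38: L from 98 -> R from 9
Insert 35: L from 98 -> R from 9 -> L from 38
Insert 7: L from 98 -> L from 9
Insert 48: L from 98 -> R from 9 -> R from 38

In-order: [7, 9, 35, 38, 48, 98]


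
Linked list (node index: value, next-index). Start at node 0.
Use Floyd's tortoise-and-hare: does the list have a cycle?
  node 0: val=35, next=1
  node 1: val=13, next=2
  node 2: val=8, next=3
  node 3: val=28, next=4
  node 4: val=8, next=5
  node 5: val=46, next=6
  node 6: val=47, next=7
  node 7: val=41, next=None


Floyd's tortoise (slow, +1) and hare (fast, +2):
  init: slow=0, fast=0
  step 1: slow=1, fast=2
  step 2: slow=2, fast=4
  step 3: slow=3, fast=6
  step 4: fast 6->7->None, no cycle

Cycle: no


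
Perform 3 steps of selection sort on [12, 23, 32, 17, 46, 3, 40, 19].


Initial: [12, 23, 32, 17, 46, 3, 40, 19]
Step 1: min=3 at 5
  Swap: [3, 23, 32, 17, 46, 12, 40, 19]
Step 2: min=12 at 5
  Swap: [3, 12, 32, 17, 46, 23, 40, 19]
Step 3: min=17 at 3
  Swap: [3, 12, 17, 32, 46, 23, 40, 19]

After 3 steps: [3, 12, 17, 32, 46, 23, 40, 19]


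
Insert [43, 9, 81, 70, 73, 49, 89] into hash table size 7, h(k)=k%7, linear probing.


Insert 43: h=1 -> slot 1
Insert 9: h=2 -> slot 2
Insert 81: h=4 -> slot 4
Insert 70: h=0 -> slot 0
Insert 73: h=3 -> slot 3
Insert 49: h=0, 5 probes -> slot 5
Insert 89: h=5, 1 probes -> slot 6

Table: [70, 43, 9, 73, 81, 49, 89]


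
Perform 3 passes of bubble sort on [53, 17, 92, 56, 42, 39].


Initial: [53, 17, 92, 56, 42, 39]
Pass 1: [17, 53, 56, 42, 39, 92] (4 swaps)
Pass 2: [17, 53, 42, 39, 56, 92] (2 swaps)
Pass 3: [17, 42, 39, 53, 56, 92] (2 swaps)

After 3 passes: [17, 42, 39, 53, 56, 92]


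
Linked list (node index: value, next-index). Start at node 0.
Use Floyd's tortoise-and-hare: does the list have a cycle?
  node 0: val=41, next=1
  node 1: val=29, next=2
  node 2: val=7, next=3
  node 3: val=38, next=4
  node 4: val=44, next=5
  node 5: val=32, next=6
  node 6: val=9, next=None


Floyd's tortoise (slow, +1) and hare (fast, +2):
  init: slow=0, fast=0
  step 1: slow=1, fast=2
  step 2: slow=2, fast=4
  step 3: slow=3, fast=6
  step 4: fast -> None, no cycle

Cycle: no


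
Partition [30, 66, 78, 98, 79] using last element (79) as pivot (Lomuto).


Pivot: 79
  30 <= 79: advance i (no swap)
  66 <= 79: advance i (no swap)
  78 <= 79: advance i (no swap)
Place pivot at 3: [30, 66, 78, 79, 98]

Partitioned: [30, 66, 78, 79, 98]


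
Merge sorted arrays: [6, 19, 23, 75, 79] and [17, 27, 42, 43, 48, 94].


Take 6 from A
Take 17 from B
Take 19 from A
Take 23 from A
Take 27 from B
Take 42 from B
Take 43 from B
Take 48 from B
Take 75 from A
Take 79 from A

Merged: [6, 17, 19, 23, 27, 42, 43, 48, 75, 79, 94]


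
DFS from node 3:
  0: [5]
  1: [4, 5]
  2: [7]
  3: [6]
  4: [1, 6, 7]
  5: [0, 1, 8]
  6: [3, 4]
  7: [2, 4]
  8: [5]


Visit 3, push [6]
Visit 6, push [4]
Visit 4, push [7, 1]
Visit 1, push [5]
Visit 5, push [8, 0]
Visit 0, push []
Visit 8, push []
Visit 7, push [2]
Visit 2, push []

DFS order: [3, 6, 4, 1, 5, 0, 8, 7, 2]


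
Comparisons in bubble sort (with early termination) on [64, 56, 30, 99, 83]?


Algorithm: bubble sort (with early termination)
Input: [64, 56, 30, 99, 83]
Sorted: [30, 56, 64, 83, 99]

9


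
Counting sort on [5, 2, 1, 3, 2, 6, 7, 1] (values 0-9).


Input: [5, 2, 1, 3, 2, 6, 7, 1]
Counts: [0, 2, 2, 1, 0, 1, 1, 1, 0, 0]

Sorted: [1, 1, 2, 2, 3, 5, 6, 7]


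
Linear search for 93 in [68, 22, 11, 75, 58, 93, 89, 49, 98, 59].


i=0: 68!=93
i=1: 22!=93
i=2: 11!=93
i=3: 75!=93
i=4: 58!=93
i=5: 93==93 found!

Found at 5, 6 comps


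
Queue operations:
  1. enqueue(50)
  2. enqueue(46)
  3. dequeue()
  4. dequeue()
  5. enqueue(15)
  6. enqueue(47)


enqueue(50) -> [50]
enqueue(46) -> [50, 46]
dequeue()->50, [46]
dequeue()->46, []
enqueue(15) -> [15]
enqueue(47) -> [15, 47]

Final queue: [15, 47]


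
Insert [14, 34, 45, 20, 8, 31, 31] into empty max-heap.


Insert 14: [14]
Insert 34: [34, 14]
Insert 45: [45, 14, 34]
Insert 20: [45, 20, 34, 14]
Insert 8: [45, 20, 34, 14, 8]
Insert 31: [45, 20, 34, 14, 8, 31]
Insert 31: [45, 20, 34, 14, 8, 31, 31]

Final heap: [45, 20, 34, 14, 8, 31, 31]


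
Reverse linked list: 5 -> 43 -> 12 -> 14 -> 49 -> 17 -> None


Step 1: curr=5, set curr.next=prev(None) | reversed so far: 5
Step 2: curr=43, set curr.next=prev(5) | reversed so far: 43 -> 5
Step 3: curr=12, set curr.next=prev(43) | reversed so far: 12 -> 43 -> 5
Step 4: curr=14, set curr.next=prev(12) | reversed so far: 14 -> 12 -> 43 -> 5
Step 5: curr=49, set curr.next=prev(14) | reversed so far: 49 -> 14 -> 12 -> 43 -> 5
Step 6: curr=17, set curr.next=prev(49) | reversed so far: 17 -> 49 -> 14 -> 12 -> 43 -> 5

17 -> 49 -> 14 -> 12 -> 43 -> 5 -> None


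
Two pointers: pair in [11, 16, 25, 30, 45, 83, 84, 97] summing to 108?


lo=0(11)+hi=7(97)=108

Yes: 11+97=108


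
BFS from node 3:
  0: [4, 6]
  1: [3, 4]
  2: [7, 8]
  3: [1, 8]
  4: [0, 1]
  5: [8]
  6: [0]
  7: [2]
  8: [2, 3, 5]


Visit 3, enqueue [1, 8]
Visit 1, enqueue [4]
Visit 8, enqueue [2, 5]
Visit 4, enqueue [0]
Visit 2, enqueue [7]
Visit 5, enqueue []
Visit 0, enqueue [6]
Visit 7, enqueue []
Visit 6, enqueue []

BFS order: [3, 1, 8, 4, 2, 5, 0, 7, 6]


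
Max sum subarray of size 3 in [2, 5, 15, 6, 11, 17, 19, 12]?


[0:3]: 22
[1:4]: 26
[2:5]: 32
[3:6]: 34
[4:7]: 47
[5:8]: 48

Max: 48 at [5:8]


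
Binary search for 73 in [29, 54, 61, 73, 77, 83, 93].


Step 1: lo=0, hi=6, mid=3, val=73

Found at index 3


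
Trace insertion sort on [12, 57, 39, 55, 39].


Initial: [12, 57, 39, 55, 39]
Insert 57: [12, 57, 39, 55, 39]
Insert 39: [12, 39, 57, 55, 39]
Insert 55: [12, 39, 55, 57, 39]
Insert 39: [12, 39, 39, 55, 57]

Sorted: [12, 39, 39, 55, 57]


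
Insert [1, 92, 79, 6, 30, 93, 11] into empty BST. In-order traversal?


Insert 1: root
Insert 92: R from 1
Insert 79: R from 1 -> L from 92
Insert 6: R from 1 -> L from 92 -> L from 79
Insert 30: R from 1 -> L from 92 -> L from 79 -> R from 6
Insert 93: R from 1 -> R from 92
Insert 11: R from 1 -> L from 92 -> L from 79 -> R from 6 -> L from 30

In-order: [1, 6, 11, 30, 79, 92, 93]


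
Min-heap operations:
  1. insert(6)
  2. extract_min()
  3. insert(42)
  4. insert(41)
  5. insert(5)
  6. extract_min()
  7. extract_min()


insert(6) -> [6]
extract_min()->6, []
insert(42) -> [42]
insert(41) -> [41, 42]
insert(5) -> [5, 42, 41]
extract_min()->5, [41, 42]
extract_min()->41, [42]

Final heap: [42]


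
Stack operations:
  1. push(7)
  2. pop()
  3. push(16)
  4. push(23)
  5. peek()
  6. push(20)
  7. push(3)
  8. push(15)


push(7) -> [7]
pop()->7, []
push(16) -> [16]
push(23) -> [16, 23]
peek()->23
push(20) -> [16, 23, 20]
push(3) -> [16, 23, 20, 3]
push(15) -> [16, 23, 20, 3, 15]

Final stack: [16, 23, 20, 3, 15]


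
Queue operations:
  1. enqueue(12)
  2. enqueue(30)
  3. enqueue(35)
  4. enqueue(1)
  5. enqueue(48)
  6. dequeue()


enqueue(12) -> [12]
enqueue(30) -> [12, 30]
enqueue(35) -> [12, 30, 35]
enqueue(1) -> [12, 30, 35, 1]
enqueue(48) -> [12, 30, 35, 1, 48]
dequeue()->12, [30, 35, 1, 48]

Final queue: [30, 35, 1, 48]


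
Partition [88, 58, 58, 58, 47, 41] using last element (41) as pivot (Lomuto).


Pivot: 41
Place pivot at 0: [41, 58, 58, 58, 47, 88]

Partitioned: [41, 58, 58, 58, 47, 88]


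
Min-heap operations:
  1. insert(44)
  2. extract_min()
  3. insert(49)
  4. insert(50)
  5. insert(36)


insert(44) -> [44]
extract_min()->44, []
insert(49) -> [49]
insert(50) -> [49, 50]
insert(36) -> [36, 50, 49]

Final heap: [36, 50, 49]


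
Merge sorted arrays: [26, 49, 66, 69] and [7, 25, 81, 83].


Take 7 from B
Take 25 from B
Take 26 from A
Take 49 from A
Take 66 from A
Take 69 from A

Merged: [7, 25, 26, 49, 66, 69, 81, 83]


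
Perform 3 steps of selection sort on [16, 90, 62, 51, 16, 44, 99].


Initial: [16, 90, 62, 51, 16, 44, 99]
Step 1: min=16 at 0
  Swap: [16, 90, 62, 51, 16, 44, 99]
Step 2: min=16 at 4
  Swap: [16, 16, 62, 51, 90, 44, 99]
Step 3: min=44 at 5
  Swap: [16, 16, 44, 51, 90, 62, 99]

After 3 steps: [16, 16, 44, 51, 90, 62, 99]


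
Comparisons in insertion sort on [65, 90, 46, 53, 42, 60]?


Algorithm: insertion sort
Input: [65, 90, 46, 53, 42, 60]
Sorted: [42, 46, 53, 60, 65, 90]

13


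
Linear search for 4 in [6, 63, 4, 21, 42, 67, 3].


i=0: 6!=4
i=1: 63!=4
i=2: 4==4 found!

Found at 2, 3 comps


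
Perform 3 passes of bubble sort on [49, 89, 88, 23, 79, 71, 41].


Initial: [49, 89, 88, 23, 79, 71, 41]
Pass 1: [49, 88, 23, 79, 71, 41, 89] (5 swaps)
Pass 2: [49, 23, 79, 71, 41, 88, 89] (4 swaps)
Pass 3: [23, 49, 71, 41, 79, 88, 89] (3 swaps)

After 3 passes: [23, 49, 71, 41, 79, 88, 89]


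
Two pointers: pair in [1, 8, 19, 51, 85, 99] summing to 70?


lo=0(1)+hi=5(99)=100
lo=0(1)+hi=4(85)=86
lo=0(1)+hi=3(51)=52
lo=1(8)+hi=3(51)=59
lo=2(19)+hi=3(51)=70

Yes: 19+51=70


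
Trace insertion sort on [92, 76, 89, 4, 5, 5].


Initial: [92, 76, 89, 4, 5, 5]
Insert 76: [76, 92, 89, 4, 5, 5]
Insert 89: [76, 89, 92, 4, 5, 5]
Insert 4: [4, 76, 89, 92, 5, 5]
Insert 5: [4, 5, 76, 89, 92, 5]
Insert 5: [4, 5, 5, 76, 89, 92]

Sorted: [4, 5, 5, 76, 89, 92]


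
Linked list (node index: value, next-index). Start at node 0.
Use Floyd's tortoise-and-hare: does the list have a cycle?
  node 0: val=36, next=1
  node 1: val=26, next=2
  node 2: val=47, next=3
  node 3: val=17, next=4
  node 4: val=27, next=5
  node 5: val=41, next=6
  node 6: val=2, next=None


Floyd's tortoise (slow, +1) and hare (fast, +2):
  init: slow=0, fast=0
  step 1: slow=1, fast=2
  step 2: slow=2, fast=4
  step 3: slow=3, fast=6
  step 4: fast -> None, no cycle

Cycle: no


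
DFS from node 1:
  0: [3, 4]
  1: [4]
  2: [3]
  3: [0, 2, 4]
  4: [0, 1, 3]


Visit 1, push [4]
Visit 4, push [3, 0]
Visit 0, push [3]
Visit 3, push [2]
Visit 2, push []

DFS order: [1, 4, 0, 3, 2]


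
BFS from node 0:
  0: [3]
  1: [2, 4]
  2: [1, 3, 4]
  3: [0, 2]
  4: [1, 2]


Visit 0, enqueue [3]
Visit 3, enqueue [2]
Visit 2, enqueue [1, 4]
Visit 1, enqueue []
Visit 4, enqueue []

BFS order: [0, 3, 2, 1, 4]


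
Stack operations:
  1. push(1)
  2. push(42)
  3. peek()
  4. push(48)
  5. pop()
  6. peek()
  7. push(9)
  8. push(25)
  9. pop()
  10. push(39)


push(1) -> [1]
push(42) -> [1, 42]
peek()->42
push(48) -> [1, 42, 48]
pop()->48, [1, 42]
peek()->42
push(9) -> [1, 42, 9]
push(25) -> [1, 42, 9, 25]
pop()->25, [1, 42, 9]
push(39) -> [1, 42, 9, 39]

Final stack: [1, 42, 9, 39]


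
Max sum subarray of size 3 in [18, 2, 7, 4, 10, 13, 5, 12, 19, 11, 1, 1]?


[0:3]: 27
[1:4]: 13
[2:5]: 21
[3:6]: 27
[4:7]: 28
[5:8]: 30
[6:9]: 36
[7:10]: 42
[8:11]: 31
[9:12]: 13

Max: 42 at [7:10]


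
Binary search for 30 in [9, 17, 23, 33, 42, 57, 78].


Step 1: lo=0, hi=6, mid=3, val=33
Step 2: lo=0, hi=2, mid=1, val=17
Step 3: lo=2, hi=2, mid=2, val=23

Not found


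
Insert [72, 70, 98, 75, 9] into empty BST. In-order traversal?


Insert 72: root
Insert 70: L from 72
Insert 98: R from 72
Insert 75: R from 72 -> L from 98
Insert 9: L from 72 -> L from 70

In-order: [9, 70, 72, 75, 98]


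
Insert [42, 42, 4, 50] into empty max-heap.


Insert 42: [42]
Insert 42: [42, 42]
Insert 4: [42, 42, 4]
Insert 50: [50, 42, 4, 42]

Final heap: [50, 42, 4, 42]


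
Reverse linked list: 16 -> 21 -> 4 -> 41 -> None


Step 1: curr=16, set curr.next=prev(None) | reversed so far: 16
Step 2: curr=21, set curr.next=prev(16) | reversed so far: 21 -> 16
Step 3: curr=4, set curr.next=prev(21) | reversed so far: 4 -> 21 -> 16
Step 4: curr=41, set curr.next=prev(4) | reversed so far: 41 -> 4 -> 21 -> 16

41 -> 4 -> 21 -> 16 -> None


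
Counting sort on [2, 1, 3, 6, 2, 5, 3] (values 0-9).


Input: [2, 1, 3, 6, 2, 5, 3]
Counts: [0, 1, 2, 2, 0, 1, 1, 0, 0, 0]

Sorted: [1, 2, 2, 3, 3, 5, 6]


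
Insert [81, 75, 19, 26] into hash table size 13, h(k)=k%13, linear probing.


Insert 81: h=3 -> slot 3
Insert 75: h=10 -> slot 10
Insert 19: h=6 -> slot 6
Insert 26: h=0 -> slot 0

Table: [26, None, None, 81, None, None, 19, None, None, None, 75, None, None]


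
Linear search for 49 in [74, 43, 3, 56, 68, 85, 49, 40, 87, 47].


i=0: 74!=49
i=1: 43!=49
i=2: 3!=49
i=3: 56!=49
i=4: 68!=49
i=5: 85!=49
i=6: 49==49 found!

Found at 6, 7 comps


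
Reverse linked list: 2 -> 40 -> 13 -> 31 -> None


Step 1: curr=2, set curr.next=prev(None) | reversed so far: 2
Step 2: curr=40, set curr.next=prev(2) | reversed so far: 40 -> 2
Step 3: curr=13, set curr.next=prev(40) | reversed so far: 13 -> 40 -> 2
Step 4: curr=31, set curr.next=prev(13) | reversed so far: 31 -> 13 -> 40 -> 2

31 -> 13 -> 40 -> 2 -> None


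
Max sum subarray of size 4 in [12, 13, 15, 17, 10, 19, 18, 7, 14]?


[0:4]: 57
[1:5]: 55
[2:6]: 61
[3:7]: 64
[4:8]: 54
[5:9]: 58

Max: 64 at [3:7]


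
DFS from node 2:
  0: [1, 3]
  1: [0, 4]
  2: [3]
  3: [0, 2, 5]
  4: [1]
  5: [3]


Visit 2, push [3]
Visit 3, push [5, 0]
Visit 0, push [1]
Visit 1, push [4]
Visit 4, push []
Visit 5, push []

DFS order: [2, 3, 0, 1, 4, 5]


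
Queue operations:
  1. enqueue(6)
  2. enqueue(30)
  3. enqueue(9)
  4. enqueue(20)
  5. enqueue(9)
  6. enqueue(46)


enqueue(6) -> [6]
enqueue(30) -> [6, 30]
enqueue(9) -> [6, 30, 9]
enqueue(20) -> [6, 30, 9, 20]
enqueue(9) -> [6, 30, 9, 20, 9]
enqueue(46) -> [6, 30, 9, 20, 9, 46]

Final queue: [6, 30, 9, 20, 9, 46]


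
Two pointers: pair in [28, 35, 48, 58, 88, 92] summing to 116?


lo=0(28)+hi=5(92)=120
lo=0(28)+hi=4(88)=116

Yes: 28+88=116


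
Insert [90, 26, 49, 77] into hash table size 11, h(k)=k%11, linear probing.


Insert 90: h=2 -> slot 2
Insert 26: h=4 -> slot 4
Insert 49: h=5 -> slot 5
Insert 77: h=0 -> slot 0

Table: [77, None, 90, None, 26, 49, None, None, None, None, None]


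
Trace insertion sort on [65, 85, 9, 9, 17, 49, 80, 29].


Initial: [65, 85, 9, 9, 17, 49, 80, 29]
Insert 85: [65, 85, 9, 9, 17, 49, 80, 29]
Insert 9: [9, 65, 85, 9, 17, 49, 80, 29]
Insert 9: [9, 9, 65, 85, 17, 49, 80, 29]
Insert 17: [9, 9, 17, 65, 85, 49, 80, 29]
Insert 49: [9, 9, 17, 49, 65, 85, 80, 29]
Insert 80: [9, 9, 17, 49, 65, 80, 85, 29]
Insert 29: [9, 9, 17, 29, 49, 65, 80, 85]

Sorted: [9, 9, 17, 29, 49, 65, 80, 85]


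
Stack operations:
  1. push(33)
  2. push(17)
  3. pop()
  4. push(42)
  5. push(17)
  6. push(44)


push(33) -> [33]
push(17) -> [33, 17]
pop()->17, [33]
push(42) -> [33, 42]
push(17) -> [33, 42, 17]
push(44) -> [33, 42, 17, 44]

Final stack: [33, 42, 17, 44]


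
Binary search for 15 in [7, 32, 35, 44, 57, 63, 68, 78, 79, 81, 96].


Step 1: lo=0, hi=10, mid=5, val=63
Step 2: lo=0, hi=4, mid=2, val=35
Step 3: lo=0, hi=1, mid=0, val=7
Step 4: lo=1, hi=1, mid=1, val=32

Not found


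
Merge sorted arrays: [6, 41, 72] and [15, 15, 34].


Take 6 from A
Take 15 from B
Take 15 from B
Take 34 from B

Merged: [6, 15, 15, 34, 41, 72]


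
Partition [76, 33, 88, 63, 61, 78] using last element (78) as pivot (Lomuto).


Pivot: 78
  76 <= 78: advance i (no swap)
  33 <= 78: advance i (no swap)
  63 <= 78: swap -> [76, 33, 63, 88, 61, 78]
  61 <= 78: swap -> [76, 33, 63, 61, 88, 78]
Place pivot at 4: [76, 33, 63, 61, 78, 88]

Partitioned: [76, 33, 63, 61, 78, 88]


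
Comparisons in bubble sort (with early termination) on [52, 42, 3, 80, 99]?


Algorithm: bubble sort (with early termination)
Input: [52, 42, 3, 80, 99]
Sorted: [3, 42, 52, 80, 99]

9


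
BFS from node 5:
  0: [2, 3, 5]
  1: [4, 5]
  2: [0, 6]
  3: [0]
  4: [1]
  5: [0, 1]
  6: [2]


Visit 5, enqueue [0, 1]
Visit 0, enqueue [2, 3]
Visit 1, enqueue [4]
Visit 2, enqueue [6]
Visit 3, enqueue []
Visit 4, enqueue []
Visit 6, enqueue []

BFS order: [5, 0, 1, 2, 3, 4, 6]


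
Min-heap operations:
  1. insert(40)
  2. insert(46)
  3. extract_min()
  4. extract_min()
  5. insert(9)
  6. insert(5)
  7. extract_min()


insert(40) -> [40]
insert(46) -> [40, 46]
extract_min()->40, [46]
extract_min()->46, []
insert(9) -> [9]
insert(5) -> [5, 9]
extract_min()->5, [9]

Final heap: [9]


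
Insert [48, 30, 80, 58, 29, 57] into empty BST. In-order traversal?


Insert 48: root
Insert 30: L from 48
Insert 80: R from 48
Insert 58: R from 48 -> L from 80
Insert 29: L from 48 -> L from 30
Insert 57: R from 48 -> L from 80 -> L from 58

In-order: [29, 30, 48, 57, 58, 80]


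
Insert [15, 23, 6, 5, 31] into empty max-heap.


Insert 15: [15]
Insert 23: [23, 15]
Insert 6: [23, 15, 6]
Insert 5: [23, 15, 6, 5]
Insert 31: [31, 23, 6, 5, 15]

Final heap: [31, 23, 6, 5, 15]


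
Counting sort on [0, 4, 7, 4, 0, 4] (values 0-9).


Input: [0, 4, 7, 4, 0, 4]
Counts: [2, 0, 0, 0, 3, 0, 0, 1, 0, 0]

Sorted: [0, 0, 4, 4, 4, 7]


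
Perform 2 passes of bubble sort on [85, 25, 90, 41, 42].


Initial: [85, 25, 90, 41, 42]
Pass 1: [25, 85, 41, 42, 90] (3 swaps)
Pass 2: [25, 41, 42, 85, 90] (2 swaps)

After 2 passes: [25, 41, 42, 85, 90]


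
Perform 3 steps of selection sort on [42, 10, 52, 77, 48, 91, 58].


Initial: [42, 10, 52, 77, 48, 91, 58]
Step 1: min=10 at 1
  Swap: [10, 42, 52, 77, 48, 91, 58]
Step 2: min=42 at 1
  Swap: [10, 42, 52, 77, 48, 91, 58]
Step 3: min=48 at 4
  Swap: [10, 42, 48, 77, 52, 91, 58]

After 3 steps: [10, 42, 48, 77, 52, 91, 58]


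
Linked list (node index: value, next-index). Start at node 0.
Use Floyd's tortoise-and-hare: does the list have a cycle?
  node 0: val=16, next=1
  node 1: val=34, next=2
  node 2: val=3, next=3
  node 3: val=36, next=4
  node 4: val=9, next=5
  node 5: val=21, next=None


Floyd's tortoise (slow, +1) and hare (fast, +2):
  init: slow=0, fast=0
  step 1: slow=1, fast=2
  step 2: slow=2, fast=4
  step 3: fast 4->5->None, no cycle

Cycle: no


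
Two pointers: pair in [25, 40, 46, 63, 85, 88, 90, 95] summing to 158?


lo=0(25)+hi=7(95)=120
lo=1(40)+hi=7(95)=135
lo=2(46)+hi=7(95)=141
lo=3(63)+hi=7(95)=158

Yes: 63+95=158


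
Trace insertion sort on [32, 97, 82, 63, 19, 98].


Initial: [32, 97, 82, 63, 19, 98]
Insert 97: [32, 97, 82, 63, 19, 98]
Insert 82: [32, 82, 97, 63, 19, 98]
Insert 63: [32, 63, 82, 97, 19, 98]
Insert 19: [19, 32, 63, 82, 97, 98]
Insert 98: [19, 32, 63, 82, 97, 98]

Sorted: [19, 32, 63, 82, 97, 98]


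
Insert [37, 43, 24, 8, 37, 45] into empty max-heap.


Insert 37: [37]
Insert 43: [43, 37]
Insert 24: [43, 37, 24]
Insert 8: [43, 37, 24, 8]
Insert 37: [43, 37, 24, 8, 37]
Insert 45: [45, 37, 43, 8, 37, 24]

Final heap: [45, 37, 43, 8, 37, 24]


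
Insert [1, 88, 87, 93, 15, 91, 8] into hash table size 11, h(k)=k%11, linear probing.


Insert 1: h=1 -> slot 1
Insert 88: h=0 -> slot 0
Insert 87: h=10 -> slot 10
Insert 93: h=5 -> slot 5
Insert 15: h=4 -> slot 4
Insert 91: h=3 -> slot 3
Insert 8: h=8 -> slot 8

Table: [88, 1, None, 91, 15, 93, None, None, 8, None, 87]


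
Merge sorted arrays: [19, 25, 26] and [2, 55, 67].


Take 2 from B
Take 19 from A
Take 25 from A
Take 26 from A

Merged: [2, 19, 25, 26, 55, 67]


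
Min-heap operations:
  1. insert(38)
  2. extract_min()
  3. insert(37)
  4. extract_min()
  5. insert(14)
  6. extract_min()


insert(38) -> [38]
extract_min()->38, []
insert(37) -> [37]
extract_min()->37, []
insert(14) -> [14]
extract_min()->14, []

Final heap: []


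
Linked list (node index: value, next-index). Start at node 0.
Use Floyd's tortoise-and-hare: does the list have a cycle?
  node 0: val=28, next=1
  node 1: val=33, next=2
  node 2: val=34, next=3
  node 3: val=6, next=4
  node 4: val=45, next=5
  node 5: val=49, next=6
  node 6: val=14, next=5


Floyd's tortoise (slow, +1) and hare (fast, +2):
  init: slow=0, fast=0
  step 1: slow=1, fast=2
  step 2: slow=2, fast=4
  step 3: slow=3, fast=6
  step 4: slow=4, fast=6
  step 5: slow=5, fast=6
  step 6: slow=6, fast=6
  slow == fast at node 6: cycle detected

Cycle: yes


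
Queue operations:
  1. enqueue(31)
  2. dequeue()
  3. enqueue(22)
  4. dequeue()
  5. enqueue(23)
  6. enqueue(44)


enqueue(31) -> [31]
dequeue()->31, []
enqueue(22) -> [22]
dequeue()->22, []
enqueue(23) -> [23]
enqueue(44) -> [23, 44]

Final queue: [23, 44]


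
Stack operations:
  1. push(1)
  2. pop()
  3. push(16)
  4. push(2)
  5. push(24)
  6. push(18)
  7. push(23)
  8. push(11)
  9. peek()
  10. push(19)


push(1) -> [1]
pop()->1, []
push(16) -> [16]
push(2) -> [16, 2]
push(24) -> [16, 2, 24]
push(18) -> [16, 2, 24, 18]
push(23) -> [16, 2, 24, 18, 23]
push(11) -> [16, 2, 24, 18, 23, 11]
peek()->11
push(19) -> [16, 2, 24, 18, 23, 11, 19]

Final stack: [16, 2, 24, 18, 23, 11, 19]


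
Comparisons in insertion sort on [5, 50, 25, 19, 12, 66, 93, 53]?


Algorithm: insertion sort
Input: [5, 50, 25, 19, 12, 66, 93, 53]
Sorted: [5, 12, 19, 25, 50, 53, 66, 93]

15


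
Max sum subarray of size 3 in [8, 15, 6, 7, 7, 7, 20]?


[0:3]: 29
[1:4]: 28
[2:5]: 20
[3:6]: 21
[4:7]: 34

Max: 34 at [4:7]


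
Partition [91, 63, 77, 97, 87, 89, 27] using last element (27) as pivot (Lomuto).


Pivot: 27
Place pivot at 0: [27, 63, 77, 97, 87, 89, 91]

Partitioned: [27, 63, 77, 97, 87, 89, 91]


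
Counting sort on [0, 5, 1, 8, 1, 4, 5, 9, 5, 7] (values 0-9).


Input: [0, 5, 1, 8, 1, 4, 5, 9, 5, 7]
Counts: [1, 2, 0, 0, 1, 3, 0, 1, 1, 1]

Sorted: [0, 1, 1, 4, 5, 5, 5, 7, 8, 9]


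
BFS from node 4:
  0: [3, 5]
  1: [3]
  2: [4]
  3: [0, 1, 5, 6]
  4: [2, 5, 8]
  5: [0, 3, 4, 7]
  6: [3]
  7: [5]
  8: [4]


Visit 4, enqueue [2, 5, 8]
Visit 2, enqueue []
Visit 5, enqueue [0, 3, 7]
Visit 8, enqueue []
Visit 0, enqueue []
Visit 3, enqueue [1, 6]
Visit 7, enqueue []
Visit 1, enqueue []
Visit 6, enqueue []

BFS order: [4, 2, 5, 8, 0, 3, 7, 1, 6]


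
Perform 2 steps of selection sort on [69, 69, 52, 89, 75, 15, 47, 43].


Initial: [69, 69, 52, 89, 75, 15, 47, 43]
Step 1: min=15 at 5
  Swap: [15, 69, 52, 89, 75, 69, 47, 43]
Step 2: min=43 at 7
  Swap: [15, 43, 52, 89, 75, 69, 47, 69]

After 2 steps: [15, 43, 52, 89, 75, 69, 47, 69]


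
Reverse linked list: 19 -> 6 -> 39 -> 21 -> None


Step 1: curr=19, set curr.next=prev(None) | reversed so far: 19
Step 2: curr=6, set curr.next=prev(19) | reversed so far: 6 -> 19
Step 3: curr=39, set curr.next=prev(6) | reversed so far: 39 -> 6 -> 19
Step 4: curr=21, set curr.next=prev(39) | reversed so far: 21 -> 39 -> 6 -> 19

21 -> 39 -> 6 -> 19 -> None


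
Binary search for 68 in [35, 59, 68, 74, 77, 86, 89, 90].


Step 1: lo=0, hi=7, mid=3, val=74
Step 2: lo=0, hi=2, mid=1, val=59
Step 3: lo=2, hi=2, mid=2, val=68

Found at index 2


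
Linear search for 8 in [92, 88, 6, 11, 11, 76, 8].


i=0: 92!=8
i=1: 88!=8
i=2: 6!=8
i=3: 11!=8
i=4: 11!=8
i=5: 76!=8
i=6: 8==8 found!

Found at 6, 7 comps


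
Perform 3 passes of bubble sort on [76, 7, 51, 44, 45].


Initial: [76, 7, 51, 44, 45]
Pass 1: [7, 51, 44, 45, 76] (4 swaps)
Pass 2: [7, 44, 45, 51, 76] (2 swaps)
Pass 3: [7, 44, 45, 51, 76] (0 swaps)

After 3 passes: [7, 44, 45, 51, 76]


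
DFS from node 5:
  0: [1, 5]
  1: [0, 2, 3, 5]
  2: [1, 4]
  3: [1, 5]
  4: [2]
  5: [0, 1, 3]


Visit 5, push [3, 1, 0]
Visit 0, push [1]
Visit 1, push [3, 2]
Visit 2, push [4]
Visit 4, push []
Visit 3, push []

DFS order: [5, 0, 1, 2, 4, 3]


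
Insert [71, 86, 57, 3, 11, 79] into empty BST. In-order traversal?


Insert 71: root
Insert 86: R from 71
Insert 57: L from 71
Insert 3: L from 71 -> L from 57
Insert 11: L from 71 -> L from 57 -> R from 3
Insert 79: R from 71 -> L from 86

In-order: [3, 11, 57, 71, 79, 86]


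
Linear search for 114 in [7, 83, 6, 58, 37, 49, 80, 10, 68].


i=0: 7!=114
i=1: 83!=114
i=2: 6!=114
i=3: 58!=114
i=4: 37!=114
i=5: 49!=114
i=6: 80!=114
i=7: 10!=114
i=8: 68!=114

Not found, 9 comps


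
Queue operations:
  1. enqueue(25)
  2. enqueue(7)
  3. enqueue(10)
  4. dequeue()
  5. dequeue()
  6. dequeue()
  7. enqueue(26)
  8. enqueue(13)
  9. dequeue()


enqueue(25) -> [25]
enqueue(7) -> [25, 7]
enqueue(10) -> [25, 7, 10]
dequeue()->25, [7, 10]
dequeue()->7, [10]
dequeue()->10, []
enqueue(26) -> [26]
enqueue(13) -> [26, 13]
dequeue()->26, [13]

Final queue: [13]


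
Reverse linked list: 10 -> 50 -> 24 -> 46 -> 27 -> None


Step 1: curr=10, set curr.next=prev(None) | reversed so far: 10
Step 2: curr=50, set curr.next=prev(10) | reversed so far: 50 -> 10
Step 3: curr=24, set curr.next=prev(50) | reversed so far: 24 -> 50 -> 10
Step 4: curr=46, set curr.next=prev(24) | reversed so far: 46 -> 24 -> 50 -> 10
Step 5: curr=27, set curr.next=prev(46) | reversed so far: 27 -> 46 -> 24 -> 50 -> 10

27 -> 46 -> 24 -> 50 -> 10 -> None


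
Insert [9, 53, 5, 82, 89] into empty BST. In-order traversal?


Insert 9: root
Insert 53: R from 9
Insert 5: L from 9
Insert 82: R from 9 -> R from 53
Insert 89: R from 9 -> R from 53 -> R from 82

In-order: [5, 9, 53, 82, 89]


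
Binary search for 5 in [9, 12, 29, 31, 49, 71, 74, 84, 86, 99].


Step 1: lo=0, hi=9, mid=4, val=49
Step 2: lo=0, hi=3, mid=1, val=12
Step 3: lo=0, hi=0, mid=0, val=9

Not found


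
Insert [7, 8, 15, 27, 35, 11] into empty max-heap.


Insert 7: [7]
Insert 8: [8, 7]
Insert 15: [15, 7, 8]
Insert 27: [27, 15, 8, 7]
Insert 35: [35, 27, 8, 7, 15]
Insert 11: [35, 27, 11, 7, 15, 8]

Final heap: [35, 27, 11, 7, 15, 8]


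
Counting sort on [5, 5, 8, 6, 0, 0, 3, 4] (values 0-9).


Input: [5, 5, 8, 6, 0, 0, 3, 4]
Counts: [2, 0, 0, 1, 1, 2, 1, 0, 1, 0]

Sorted: [0, 0, 3, 4, 5, 5, 6, 8]


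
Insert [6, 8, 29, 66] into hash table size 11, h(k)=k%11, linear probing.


Insert 6: h=6 -> slot 6
Insert 8: h=8 -> slot 8
Insert 29: h=7 -> slot 7
Insert 66: h=0 -> slot 0

Table: [66, None, None, None, None, None, 6, 29, 8, None, None]


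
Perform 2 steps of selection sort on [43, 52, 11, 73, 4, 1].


Initial: [43, 52, 11, 73, 4, 1]
Step 1: min=1 at 5
  Swap: [1, 52, 11, 73, 4, 43]
Step 2: min=4 at 4
  Swap: [1, 4, 11, 73, 52, 43]

After 2 steps: [1, 4, 11, 73, 52, 43]


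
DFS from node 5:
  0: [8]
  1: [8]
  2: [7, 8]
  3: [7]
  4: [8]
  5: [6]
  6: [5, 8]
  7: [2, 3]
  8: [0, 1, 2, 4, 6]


Visit 5, push [6]
Visit 6, push [8]
Visit 8, push [4, 2, 1, 0]
Visit 0, push []
Visit 1, push []
Visit 2, push [7]
Visit 7, push [3]
Visit 3, push []
Visit 4, push []

DFS order: [5, 6, 8, 0, 1, 2, 7, 3, 4]


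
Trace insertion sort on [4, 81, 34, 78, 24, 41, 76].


Initial: [4, 81, 34, 78, 24, 41, 76]
Insert 81: [4, 81, 34, 78, 24, 41, 76]
Insert 34: [4, 34, 81, 78, 24, 41, 76]
Insert 78: [4, 34, 78, 81, 24, 41, 76]
Insert 24: [4, 24, 34, 78, 81, 41, 76]
Insert 41: [4, 24, 34, 41, 78, 81, 76]
Insert 76: [4, 24, 34, 41, 76, 78, 81]

Sorted: [4, 24, 34, 41, 76, 78, 81]


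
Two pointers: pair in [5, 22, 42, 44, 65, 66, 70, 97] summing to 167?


lo=0(5)+hi=7(97)=102
lo=1(22)+hi=7(97)=119
lo=2(42)+hi=7(97)=139
lo=3(44)+hi=7(97)=141
lo=4(65)+hi=7(97)=162
lo=5(66)+hi=7(97)=163
lo=6(70)+hi=7(97)=167

Yes: 70+97=167


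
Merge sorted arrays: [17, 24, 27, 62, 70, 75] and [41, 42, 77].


Take 17 from A
Take 24 from A
Take 27 from A
Take 41 from B
Take 42 from B
Take 62 from A
Take 70 from A
Take 75 from A

Merged: [17, 24, 27, 41, 42, 62, 70, 75, 77]


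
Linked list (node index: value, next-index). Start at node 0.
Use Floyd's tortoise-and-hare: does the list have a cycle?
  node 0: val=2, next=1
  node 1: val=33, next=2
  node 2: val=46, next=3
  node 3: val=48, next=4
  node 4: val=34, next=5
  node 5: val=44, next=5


Floyd's tortoise (slow, +1) and hare (fast, +2):
  init: slow=0, fast=0
  step 1: slow=1, fast=2
  step 2: slow=2, fast=4
  step 3: slow=3, fast=5
  step 4: slow=4, fast=5
  step 5: slow=5, fast=5
  slow == fast at node 5: cycle detected

Cycle: yes


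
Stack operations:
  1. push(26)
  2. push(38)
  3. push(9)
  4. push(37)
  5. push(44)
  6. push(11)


push(26) -> [26]
push(38) -> [26, 38]
push(9) -> [26, 38, 9]
push(37) -> [26, 38, 9, 37]
push(44) -> [26, 38, 9, 37, 44]
push(11) -> [26, 38, 9, 37, 44, 11]

Final stack: [26, 38, 9, 37, 44, 11]


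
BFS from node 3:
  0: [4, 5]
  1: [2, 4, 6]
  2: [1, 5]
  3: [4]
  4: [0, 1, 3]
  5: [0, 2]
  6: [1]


Visit 3, enqueue [4]
Visit 4, enqueue [0, 1]
Visit 0, enqueue [5]
Visit 1, enqueue [2, 6]
Visit 5, enqueue []
Visit 2, enqueue []
Visit 6, enqueue []

BFS order: [3, 4, 0, 1, 5, 2, 6]


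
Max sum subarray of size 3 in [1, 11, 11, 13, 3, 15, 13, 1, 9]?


[0:3]: 23
[1:4]: 35
[2:5]: 27
[3:6]: 31
[4:7]: 31
[5:8]: 29
[6:9]: 23

Max: 35 at [1:4]


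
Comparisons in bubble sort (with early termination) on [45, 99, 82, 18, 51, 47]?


Algorithm: bubble sort (with early termination)
Input: [45, 99, 82, 18, 51, 47]
Sorted: [18, 45, 47, 51, 82, 99]

14


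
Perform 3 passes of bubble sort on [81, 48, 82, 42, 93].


Initial: [81, 48, 82, 42, 93]
Pass 1: [48, 81, 42, 82, 93] (2 swaps)
Pass 2: [48, 42, 81, 82, 93] (1 swaps)
Pass 3: [42, 48, 81, 82, 93] (1 swaps)

After 3 passes: [42, 48, 81, 82, 93]


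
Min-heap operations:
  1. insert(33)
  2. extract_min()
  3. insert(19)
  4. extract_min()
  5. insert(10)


insert(33) -> [33]
extract_min()->33, []
insert(19) -> [19]
extract_min()->19, []
insert(10) -> [10]

Final heap: [10]


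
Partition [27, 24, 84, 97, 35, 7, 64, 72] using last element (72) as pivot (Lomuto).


Pivot: 72
  27 <= 72: advance i (no swap)
  24 <= 72: advance i (no swap)
  35 <= 72: swap -> [27, 24, 35, 97, 84, 7, 64, 72]
  7 <= 72: swap -> [27, 24, 35, 7, 84, 97, 64, 72]
  64 <= 72: swap -> [27, 24, 35, 7, 64, 97, 84, 72]
Place pivot at 5: [27, 24, 35, 7, 64, 72, 84, 97]

Partitioned: [27, 24, 35, 7, 64, 72, 84, 97]


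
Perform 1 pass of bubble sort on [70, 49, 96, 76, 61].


Initial: [70, 49, 96, 76, 61]
Pass 1: [49, 70, 76, 61, 96] (3 swaps)

After 1 pass: [49, 70, 76, 61, 96]


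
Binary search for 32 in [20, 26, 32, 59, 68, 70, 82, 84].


Step 1: lo=0, hi=7, mid=3, val=59
Step 2: lo=0, hi=2, mid=1, val=26
Step 3: lo=2, hi=2, mid=2, val=32

Found at index 2


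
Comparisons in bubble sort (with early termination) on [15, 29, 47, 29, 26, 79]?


Algorithm: bubble sort (with early termination)
Input: [15, 29, 47, 29, 26, 79]
Sorted: [15, 26, 29, 29, 47, 79]

14


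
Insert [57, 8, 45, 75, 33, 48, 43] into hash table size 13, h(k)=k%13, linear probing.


Insert 57: h=5 -> slot 5
Insert 8: h=8 -> slot 8
Insert 45: h=6 -> slot 6
Insert 75: h=10 -> slot 10
Insert 33: h=7 -> slot 7
Insert 48: h=9 -> slot 9
Insert 43: h=4 -> slot 4

Table: [None, None, None, None, 43, 57, 45, 33, 8, 48, 75, None, None]


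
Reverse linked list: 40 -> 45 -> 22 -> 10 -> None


Step 1: curr=40, set curr.next=prev(None) | reversed so far: 40
Step 2: curr=45, set curr.next=prev(40) | reversed so far: 45 -> 40
Step 3: curr=22, set curr.next=prev(45) | reversed so far: 22 -> 45 -> 40
Step 4: curr=10, set curr.next=prev(22) | reversed so far: 10 -> 22 -> 45 -> 40

10 -> 22 -> 45 -> 40 -> None


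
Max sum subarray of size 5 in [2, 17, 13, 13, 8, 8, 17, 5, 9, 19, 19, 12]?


[0:5]: 53
[1:6]: 59
[2:7]: 59
[3:8]: 51
[4:9]: 47
[5:10]: 58
[6:11]: 69
[7:12]: 64

Max: 69 at [6:11]


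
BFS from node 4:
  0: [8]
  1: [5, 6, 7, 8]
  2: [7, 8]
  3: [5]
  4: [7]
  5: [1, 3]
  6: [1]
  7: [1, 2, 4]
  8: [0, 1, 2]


Visit 4, enqueue [7]
Visit 7, enqueue [1, 2]
Visit 1, enqueue [5, 6, 8]
Visit 2, enqueue []
Visit 5, enqueue [3]
Visit 6, enqueue []
Visit 8, enqueue [0]
Visit 3, enqueue []
Visit 0, enqueue []

BFS order: [4, 7, 1, 2, 5, 6, 8, 3, 0]


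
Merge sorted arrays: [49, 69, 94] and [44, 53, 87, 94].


Take 44 from B
Take 49 from A
Take 53 from B
Take 69 from A
Take 87 from B
Take 94 from A

Merged: [44, 49, 53, 69, 87, 94, 94]


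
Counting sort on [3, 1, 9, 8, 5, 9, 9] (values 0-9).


Input: [3, 1, 9, 8, 5, 9, 9]
Counts: [0, 1, 0, 1, 0, 1, 0, 0, 1, 3]

Sorted: [1, 3, 5, 8, 9, 9, 9]


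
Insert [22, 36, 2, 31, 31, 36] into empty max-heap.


Insert 22: [22]
Insert 36: [36, 22]
Insert 2: [36, 22, 2]
Insert 31: [36, 31, 2, 22]
Insert 31: [36, 31, 2, 22, 31]
Insert 36: [36, 31, 36, 22, 31, 2]

Final heap: [36, 31, 36, 22, 31, 2]


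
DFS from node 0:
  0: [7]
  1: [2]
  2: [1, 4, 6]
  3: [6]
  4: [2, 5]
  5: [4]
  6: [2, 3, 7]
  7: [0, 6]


Visit 0, push [7]
Visit 7, push [6]
Visit 6, push [3, 2]
Visit 2, push [4, 1]
Visit 1, push []
Visit 4, push [5]
Visit 5, push []
Visit 3, push []

DFS order: [0, 7, 6, 2, 1, 4, 5, 3]


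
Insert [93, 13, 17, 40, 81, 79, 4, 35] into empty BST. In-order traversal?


Insert 93: root
Insert 13: L from 93
Insert 17: L from 93 -> R from 13
Insert 40: L from 93 -> R from 13 -> R from 17
Insert 81: L from 93 -> R from 13 -> R from 17 -> R from 40
Insert 79: L from 93 -> R from 13 -> R from 17 -> R from 40 -> L from 81
Insert 4: L from 93 -> L from 13
Insert 35: L from 93 -> R from 13 -> R from 17 -> L from 40

In-order: [4, 13, 17, 35, 40, 79, 81, 93]


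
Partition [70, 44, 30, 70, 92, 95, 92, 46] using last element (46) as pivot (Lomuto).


Pivot: 46
  44 <= 46: swap -> [44, 70, 30, 70, 92, 95, 92, 46]
  30 <= 46: swap -> [44, 30, 70, 70, 92, 95, 92, 46]
Place pivot at 2: [44, 30, 46, 70, 92, 95, 92, 70]

Partitioned: [44, 30, 46, 70, 92, 95, 92, 70]


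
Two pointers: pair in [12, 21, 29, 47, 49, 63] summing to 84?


lo=0(12)+hi=5(63)=75
lo=1(21)+hi=5(63)=84

Yes: 21+63=84


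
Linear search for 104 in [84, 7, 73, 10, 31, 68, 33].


i=0: 84!=104
i=1: 7!=104
i=2: 73!=104
i=3: 10!=104
i=4: 31!=104
i=5: 68!=104
i=6: 33!=104

Not found, 7 comps


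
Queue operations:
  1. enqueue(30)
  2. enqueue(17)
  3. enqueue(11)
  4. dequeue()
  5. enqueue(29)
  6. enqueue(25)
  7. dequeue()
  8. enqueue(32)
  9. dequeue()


enqueue(30) -> [30]
enqueue(17) -> [30, 17]
enqueue(11) -> [30, 17, 11]
dequeue()->30, [17, 11]
enqueue(29) -> [17, 11, 29]
enqueue(25) -> [17, 11, 29, 25]
dequeue()->17, [11, 29, 25]
enqueue(32) -> [11, 29, 25, 32]
dequeue()->11, [29, 25, 32]

Final queue: [29, 25, 32]


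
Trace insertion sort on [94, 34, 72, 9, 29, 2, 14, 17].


Initial: [94, 34, 72, 9, 29, 2, 14, 17]
Insert 34: [34, 94, 72, 9, 29, 2, 14, 17]
Insert 72: [34, 72, 94, 9, 29, 2, 14, 17]
Insert 9: [9, 34, 72, 94, 29, 2, 14, 17]
Insert 29: [9, 29, 34, 72, 94, 2, 14, 17]
Insert 2: [2, 9, 29, 34, 72, 94, 14, 17]
Insert 14: [2, 9, 14, 29, 34, 72, 94, 17]
Insert 17: [2, 9, 14, 17, 29, 34, 72, 94]

Sorted: [2, 9, 14, 17, 29, 34, 72, 94]
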